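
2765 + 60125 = 62890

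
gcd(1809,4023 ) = 27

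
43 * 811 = 34873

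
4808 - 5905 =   -  1097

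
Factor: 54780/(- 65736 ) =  -2^(- 1 )*3^( - 1)*5^1 = - 5/6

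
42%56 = 42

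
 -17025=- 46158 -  - 29133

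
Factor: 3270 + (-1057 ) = 2213^1 =2213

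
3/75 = 1/25= 0.04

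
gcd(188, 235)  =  47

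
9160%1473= 322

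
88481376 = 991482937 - 903001561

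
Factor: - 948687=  - 3^1 *463^1 * 683^1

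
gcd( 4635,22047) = 3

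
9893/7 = 9893/7 = 1413.29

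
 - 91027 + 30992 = -60035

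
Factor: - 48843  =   - 3^6 * 67^1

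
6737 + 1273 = 8010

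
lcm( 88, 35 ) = 3080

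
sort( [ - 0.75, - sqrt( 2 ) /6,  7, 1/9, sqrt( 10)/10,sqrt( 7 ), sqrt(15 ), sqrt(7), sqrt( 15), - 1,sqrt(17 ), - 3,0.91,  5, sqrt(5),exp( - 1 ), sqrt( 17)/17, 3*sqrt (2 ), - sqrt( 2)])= [-3, - sqrt( 2 ), - 1,- 0.75, - sqrt(2 ) /6,1/9, sqrt( 17)/17, sqrt( 10) /10, exp( - 1), 0.91, sqrt( 5 ),sqrt(7 ), sqrt(7 ), sqrt( 15 ), sqrt(15 ) , sqrt(17 ), 3*sqrt( 2), 5, 7]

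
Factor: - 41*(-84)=3444 = 2^2*3^1*7^1*41^1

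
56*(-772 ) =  - 43232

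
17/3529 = 17/3529 = 0.00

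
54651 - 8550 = 46101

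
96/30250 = 48/15125 = 0.00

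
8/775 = 8/775  =  0.01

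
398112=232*1716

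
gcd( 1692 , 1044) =36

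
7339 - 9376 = - 2037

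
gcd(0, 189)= 189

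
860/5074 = 10/59 = 0.17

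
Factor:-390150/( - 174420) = 2^( - 1) * 5^1*17^1*19^( -1)  =  85/38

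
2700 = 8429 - 5729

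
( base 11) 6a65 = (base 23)hbl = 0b10010000110011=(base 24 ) g23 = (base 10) 9267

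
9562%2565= 1867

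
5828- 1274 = 4554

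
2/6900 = 1/3450 = 0.00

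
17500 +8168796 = 8186296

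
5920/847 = 6 + 838/847 = 6.99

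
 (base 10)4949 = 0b1001101010101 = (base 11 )379A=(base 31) 54K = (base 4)1031111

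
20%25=20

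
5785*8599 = 49745215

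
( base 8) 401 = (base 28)95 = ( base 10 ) 257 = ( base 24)ah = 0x101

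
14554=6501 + 8053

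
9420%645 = 390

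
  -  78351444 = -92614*846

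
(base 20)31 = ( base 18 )37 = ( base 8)75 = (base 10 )61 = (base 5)221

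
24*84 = 2016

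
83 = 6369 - 6286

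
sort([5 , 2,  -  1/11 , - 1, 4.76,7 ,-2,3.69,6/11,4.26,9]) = [ - 2, - 1, - 1/11,6/11,2 , 3.69,  4.26, 4.76, 5,7, 9]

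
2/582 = 1/291 = 0.00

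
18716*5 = 93580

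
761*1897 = 1443617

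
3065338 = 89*34442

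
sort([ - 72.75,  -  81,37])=[ - 81, - 72.75,  37]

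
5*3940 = 19700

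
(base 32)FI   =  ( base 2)111110010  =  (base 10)498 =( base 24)ki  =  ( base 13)2C4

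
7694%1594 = 1318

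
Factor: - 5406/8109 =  - 2/3 = - 2^1*3^( - 1)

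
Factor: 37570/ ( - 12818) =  - 5^1*17^1*29^( - 1 )=   - 85/29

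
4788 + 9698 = 14486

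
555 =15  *37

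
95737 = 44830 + 50907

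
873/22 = 873/22 = 39.68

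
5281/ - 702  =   - 8+335/702 = -7.52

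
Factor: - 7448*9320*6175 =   -  428639848000  =  -2^6*5^3*7^2*13^1*19^2 * 233^1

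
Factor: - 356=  -2^2*89^1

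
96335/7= 13762+1/7 = 13762.14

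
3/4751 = 3/4751 =0.00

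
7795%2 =1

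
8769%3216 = 2337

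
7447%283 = 89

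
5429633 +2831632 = 8261265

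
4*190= 760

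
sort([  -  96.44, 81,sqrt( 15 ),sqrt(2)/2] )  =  [ - 96.44, sqrt( 2)/2,  sqrt(15 ), 81] 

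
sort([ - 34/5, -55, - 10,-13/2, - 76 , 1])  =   [ - 76, - 55, - 10, - 34/5, - 13/2,1]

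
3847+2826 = 6673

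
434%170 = 94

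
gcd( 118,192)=2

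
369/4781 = 369/4781 = 0.08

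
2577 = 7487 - 4910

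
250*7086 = 1771500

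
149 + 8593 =8742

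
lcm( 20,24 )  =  120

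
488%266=222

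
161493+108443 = 269936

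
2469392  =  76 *32492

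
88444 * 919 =81280036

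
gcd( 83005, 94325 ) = 5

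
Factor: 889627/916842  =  2^ (- 1)*3^( - 1 )*17^1*41^(-1)*43^1*1217^1 *3727^( - 1) 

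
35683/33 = 1081+10/33  =  1081.30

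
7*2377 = 16639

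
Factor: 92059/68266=8369/6206 = 2^(- 1)*29^(  -  1)*107^(-1 )*8369^1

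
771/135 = 5+32/45 = 5.71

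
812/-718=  - 406/359 = - 1.13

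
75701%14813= 1636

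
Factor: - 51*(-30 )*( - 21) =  - 32130=- 2^1*3^3 * 5^1*7^1*17^1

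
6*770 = 4620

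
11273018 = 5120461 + 6152557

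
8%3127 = 8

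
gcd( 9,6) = 3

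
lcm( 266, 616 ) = 11704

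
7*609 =4263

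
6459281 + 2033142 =8492423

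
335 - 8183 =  - 7848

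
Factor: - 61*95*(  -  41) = 237595 = 5^1*19^1 *41^1* 61^1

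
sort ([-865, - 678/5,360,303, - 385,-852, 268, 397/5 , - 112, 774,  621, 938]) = [ - 865, - 852, - 385, - 678/5, - 112,397/5,268, 303, 360,621,774,938] 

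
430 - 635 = -205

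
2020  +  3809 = 5829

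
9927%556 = 475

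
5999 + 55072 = 61071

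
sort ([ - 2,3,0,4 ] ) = [ - 2, 0,3, 4] 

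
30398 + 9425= 39823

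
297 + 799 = 1096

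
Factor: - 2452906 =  - 2^1*31^1*39563^1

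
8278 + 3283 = 11561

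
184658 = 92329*2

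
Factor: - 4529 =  - 7^1*647^1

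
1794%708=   378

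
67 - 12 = 55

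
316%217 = 99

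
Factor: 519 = 3^1*173^1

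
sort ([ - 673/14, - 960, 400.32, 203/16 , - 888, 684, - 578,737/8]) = [  -  960 , - 888, - 578, - 673/14, 203/16, 737/8, 400.32, 684 ] 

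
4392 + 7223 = 11615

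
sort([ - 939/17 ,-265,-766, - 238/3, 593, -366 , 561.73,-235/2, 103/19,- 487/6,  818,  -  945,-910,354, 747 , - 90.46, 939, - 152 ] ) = [ - 945, - 910,  -  766,-366,  -  265,-152,  -  235/2, - 90.46, - 487/6, - 238/3,  -  939/17, 103/19, 354, 561.73,593,747,818,939]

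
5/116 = 5/116 = 0.04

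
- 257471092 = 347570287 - 605041379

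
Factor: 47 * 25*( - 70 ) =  - 82250 = -2^1*5^3*7^1 *47^1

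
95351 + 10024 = 105375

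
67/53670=67/53670= 0.00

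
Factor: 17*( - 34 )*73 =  - 42194 = - 2^1*17^2 * 73^1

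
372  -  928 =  - 556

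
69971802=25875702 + 44096100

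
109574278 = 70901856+38672422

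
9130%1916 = 1466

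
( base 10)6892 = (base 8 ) 15354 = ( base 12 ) 3BA4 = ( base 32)6NC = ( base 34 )5WO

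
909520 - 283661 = 625859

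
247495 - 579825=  - 332330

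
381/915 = 127/305=0.42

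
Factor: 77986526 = 2^1*19^1* 67^1 * 30631^1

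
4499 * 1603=7211897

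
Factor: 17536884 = 2^2*3^1*1461407^1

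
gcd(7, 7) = 7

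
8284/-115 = - 73 + 111/115 = - 72.03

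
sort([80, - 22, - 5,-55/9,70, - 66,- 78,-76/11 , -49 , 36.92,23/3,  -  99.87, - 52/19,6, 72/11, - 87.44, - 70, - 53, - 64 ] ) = [ - 99.87 ,-87.44 , - 78, - 70,- 66 , - 64, - 53, - 49,  -  22,-76/11 , - 55/9, - 5 , - 52/19, 6,72/11,23/3, 36.92, 70, 80]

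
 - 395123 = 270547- 665670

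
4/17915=4/17915=0.00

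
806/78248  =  403/39124 = 0.01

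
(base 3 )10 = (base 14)3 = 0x3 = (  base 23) 3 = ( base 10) 3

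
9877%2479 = 2440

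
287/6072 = 287/6072 = 0.05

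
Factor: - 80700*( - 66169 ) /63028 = 3^1*5^2 * 7^( -1)*269^1*2251^ (-1)*66169^1 = 1334959575/15757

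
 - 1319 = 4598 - 5917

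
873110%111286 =94108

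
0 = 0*1488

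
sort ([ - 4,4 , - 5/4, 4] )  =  [- 4, - 5/4, 4,4]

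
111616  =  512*218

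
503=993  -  490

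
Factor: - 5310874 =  - 2^1*2655437^1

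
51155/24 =51155/24 = 2131.46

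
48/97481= 48/97481 =0.00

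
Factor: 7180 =2^2*5^1 * 359^1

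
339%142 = 55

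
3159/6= 1053/2 = 526.50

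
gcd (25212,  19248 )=12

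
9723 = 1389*7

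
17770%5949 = 5872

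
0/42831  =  0 =0.00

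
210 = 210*1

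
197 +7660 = 7857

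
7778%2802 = 2174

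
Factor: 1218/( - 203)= - 2^1*3^1= - 6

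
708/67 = 708/67 = 10.57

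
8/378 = 4/189 =0.02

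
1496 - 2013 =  - 517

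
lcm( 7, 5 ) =35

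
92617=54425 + 38192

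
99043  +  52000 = 151043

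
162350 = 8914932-8752582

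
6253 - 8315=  - 2062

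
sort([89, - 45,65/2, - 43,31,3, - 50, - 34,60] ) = [ - 50,-45,-43,-34,3,31,  65/2 , 60,  89 ] 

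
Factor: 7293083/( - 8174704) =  - 2^( - 4)*7^1*510919^( - 1)*1041869^1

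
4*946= 3784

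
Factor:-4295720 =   -  2^3*5^1 * 11^1*13^1*751^1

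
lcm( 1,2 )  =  2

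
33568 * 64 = 2148352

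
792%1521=792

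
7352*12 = 88224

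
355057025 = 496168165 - 141111140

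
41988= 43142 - 1154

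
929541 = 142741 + 786800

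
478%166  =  146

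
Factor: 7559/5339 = 19^(  -  1 )*281^( - 1)*7559^1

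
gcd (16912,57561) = 7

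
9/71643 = 3/23881=0.00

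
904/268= 226/67 = 3.37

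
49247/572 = 4477/52 =86.10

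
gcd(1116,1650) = 6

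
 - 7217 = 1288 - 8505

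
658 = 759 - 101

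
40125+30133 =70258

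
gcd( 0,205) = 205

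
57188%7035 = 908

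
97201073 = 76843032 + 20358041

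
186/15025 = 186/15025 = 0.01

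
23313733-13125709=10188024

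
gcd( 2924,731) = 731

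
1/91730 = 1/91730  =  0.00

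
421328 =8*52666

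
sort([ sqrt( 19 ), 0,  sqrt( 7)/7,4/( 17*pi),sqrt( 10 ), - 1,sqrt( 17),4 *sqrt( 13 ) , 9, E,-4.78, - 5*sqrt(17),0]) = [ - 5*sqrt(17), - 4.78, - 1, 0,0,4/( 17*pi),sqrt( 7)/7, E, sqrt(10),sqrt( 17),sqrt( 19 ), 9,4*sqrt( 13) ] 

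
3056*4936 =15084416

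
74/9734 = 37/4867  =  0.01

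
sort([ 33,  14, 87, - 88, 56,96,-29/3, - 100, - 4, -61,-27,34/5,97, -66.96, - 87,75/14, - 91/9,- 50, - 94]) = [ - 100, -94, - 88, -87,-66.96, - 61, - 50, - 27, - 91/9, - 29/3, - 4,  75/14,34/5, 14 , 33,  56,87,96, 97]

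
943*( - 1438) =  - 1356034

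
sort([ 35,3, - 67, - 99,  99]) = [ - 99, - 67, 3,35,99]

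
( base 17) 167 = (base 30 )d8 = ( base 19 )11I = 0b110001110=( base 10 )398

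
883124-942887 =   -  59763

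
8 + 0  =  8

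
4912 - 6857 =-1945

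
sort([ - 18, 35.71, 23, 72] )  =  [ - 18 , 23 , 35.71, 72] 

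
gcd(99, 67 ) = 1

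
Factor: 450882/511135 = 2^1*3^2*5^(-1 )*37^1*151^( - 1 ) = 666/755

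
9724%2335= 384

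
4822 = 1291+3531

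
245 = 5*49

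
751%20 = 11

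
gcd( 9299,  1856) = 1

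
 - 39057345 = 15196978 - 54254323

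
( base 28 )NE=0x292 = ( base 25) 118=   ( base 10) 658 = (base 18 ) 20A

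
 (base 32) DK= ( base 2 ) 110110100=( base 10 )436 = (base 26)gk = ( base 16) 1b4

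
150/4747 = 150/4747   =  0.03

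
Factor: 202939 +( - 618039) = -415100   =  - 2^2*5^2* 7^1*593^1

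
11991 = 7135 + 4856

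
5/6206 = 5/6206=0.00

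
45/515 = 9/103 = 0.09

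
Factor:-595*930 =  - 553350 = - 2^1 *3^1*5^2*7^1  *17^1*31^1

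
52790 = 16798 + 35992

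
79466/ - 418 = -39733/209 = - 190.11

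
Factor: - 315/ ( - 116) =2^( - 2)*3^2*5^1*7^1*29^( - 1) 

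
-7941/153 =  - 52 + 5/51 = -51.90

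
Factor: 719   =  719^1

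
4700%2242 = 216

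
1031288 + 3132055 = 4163343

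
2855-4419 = -1564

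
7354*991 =7287814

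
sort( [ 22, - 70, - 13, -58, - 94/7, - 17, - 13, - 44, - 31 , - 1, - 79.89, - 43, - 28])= [ - 79.89, - 70, - 58, - 44, - 43, -31, - 28, - 17,-94/7,-13, - 13  , - 1,22 ] 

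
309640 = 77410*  4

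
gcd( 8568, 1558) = 2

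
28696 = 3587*8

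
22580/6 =11290/3 = 3763.33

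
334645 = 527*635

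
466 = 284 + 182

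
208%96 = 16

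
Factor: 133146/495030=3^1*5^( - 1)*13^1 * 29^( - 1)= 39/145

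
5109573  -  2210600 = 2898973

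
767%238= 53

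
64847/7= 9263 + 6/7=9263.86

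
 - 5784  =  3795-9579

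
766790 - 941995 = -175205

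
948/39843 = 316/13281 = 0.02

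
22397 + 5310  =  27707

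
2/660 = 1/330=0.00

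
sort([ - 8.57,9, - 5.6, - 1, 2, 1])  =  [ - 8.57, - 5.6, - 1, 1,2,9]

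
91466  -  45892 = 45574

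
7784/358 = 3892/179= 21.74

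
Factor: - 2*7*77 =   -  2^1 * 7^2 * 11^1 = - 1078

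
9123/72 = 3041/24 = 126.71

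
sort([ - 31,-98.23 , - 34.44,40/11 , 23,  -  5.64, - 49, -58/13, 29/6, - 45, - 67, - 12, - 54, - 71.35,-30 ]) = [-98.23, - 71.35, - 67, - 54, - 49 , - 45, - 34.44 , - 31, - 30, - 12, - 5.64,  -  58/13,40/11,29/6,23] 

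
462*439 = 202818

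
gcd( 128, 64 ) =64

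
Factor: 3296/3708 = 8/9 = 2^3*3^( - 2 )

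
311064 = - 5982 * (-52)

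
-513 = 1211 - 1724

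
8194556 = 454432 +7740124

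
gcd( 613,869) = 1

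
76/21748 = 19/5437 = 0.00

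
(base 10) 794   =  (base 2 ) 1100011010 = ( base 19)23F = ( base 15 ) 37e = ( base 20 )1je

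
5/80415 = 1/16083 = 0.00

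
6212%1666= 1214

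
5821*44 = 256124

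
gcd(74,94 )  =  2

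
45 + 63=108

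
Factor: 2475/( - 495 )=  - 5^1=- 5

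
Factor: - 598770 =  - 2^1*3^2*5^1* 6653^1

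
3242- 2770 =472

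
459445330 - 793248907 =-333803577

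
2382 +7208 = 9590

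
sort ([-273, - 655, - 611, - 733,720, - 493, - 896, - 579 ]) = [  -  896, - 733, - 655, - 611, - 579, - 493, - 273, 720] 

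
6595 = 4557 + 2038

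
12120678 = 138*87831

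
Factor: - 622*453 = -2^1 * 3^1*151^1 * 311^1= -281766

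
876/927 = 292/309 = 0.94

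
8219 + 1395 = 9614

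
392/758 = 196/379 = 0.52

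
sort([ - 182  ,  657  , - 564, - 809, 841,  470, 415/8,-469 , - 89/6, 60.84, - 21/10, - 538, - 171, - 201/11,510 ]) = [-809, - 564, - 538 , - 469,- 182, - 171, - 201/11, - 89/6,- 21/10, 415/8 , 60.84, 470,510, 657, 841]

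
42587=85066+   -  42479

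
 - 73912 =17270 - 91182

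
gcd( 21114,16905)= 69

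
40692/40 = 1017 + 3/10 = 1017.30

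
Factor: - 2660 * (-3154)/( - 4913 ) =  - 8389640/4913 = - 2^3*5^1*7^1*17^ ( - 3)*19^2 * 83^1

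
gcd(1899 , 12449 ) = 211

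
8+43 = 51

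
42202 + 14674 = 56876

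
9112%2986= 154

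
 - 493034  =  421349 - 914383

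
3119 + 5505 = 8624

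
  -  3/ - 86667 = 1/28889=0.00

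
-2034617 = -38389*53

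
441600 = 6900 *64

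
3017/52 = 58 + 1/52 = 58.02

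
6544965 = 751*8715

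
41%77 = 41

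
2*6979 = 13958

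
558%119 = 82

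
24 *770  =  18480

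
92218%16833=8053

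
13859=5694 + 8165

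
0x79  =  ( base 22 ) 5b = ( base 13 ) 94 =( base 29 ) 45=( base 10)121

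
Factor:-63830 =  -2^1*5^1*13^1*491^1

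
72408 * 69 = 4996152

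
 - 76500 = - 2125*36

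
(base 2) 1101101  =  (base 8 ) 155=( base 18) 61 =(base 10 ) 109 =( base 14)7B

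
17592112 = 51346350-33754238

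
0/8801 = 0  =  0.00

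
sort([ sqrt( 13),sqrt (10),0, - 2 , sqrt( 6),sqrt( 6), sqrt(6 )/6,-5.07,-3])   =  [-5.07, - 3, - 2, 0,sqrt(6)/6,sqrt( 6 ), sqrt ( 6),sqrt ( 10), sqrt(13 )]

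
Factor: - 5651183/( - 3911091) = 3^ (-1)*229^( - 1)*5693^(-1 )*5651183^1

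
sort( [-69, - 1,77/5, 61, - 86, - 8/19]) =[ - 86, - 69 , - 1, - 8/19 , 77/5,61] 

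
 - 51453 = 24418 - 75871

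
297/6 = 49 + 1/2 = 49.50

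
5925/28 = 211+17/28 = 211.61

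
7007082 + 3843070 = 10850152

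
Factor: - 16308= - 2^2* 3^3*151^1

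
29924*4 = 119696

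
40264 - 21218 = 19046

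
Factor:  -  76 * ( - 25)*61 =2^2*5^2* 19^1*61^1 = 115900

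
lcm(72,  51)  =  1224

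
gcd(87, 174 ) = 87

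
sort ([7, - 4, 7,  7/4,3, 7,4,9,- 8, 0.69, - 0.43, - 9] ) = [-9, - 8, - 4,-0.43,  0.69,  7/4, 3, 4,7,  7,7,9] 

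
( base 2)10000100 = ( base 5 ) 1012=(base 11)110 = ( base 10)132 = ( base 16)84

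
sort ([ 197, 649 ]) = [197,649] 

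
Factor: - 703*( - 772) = 542716 = 2^2*19^1*37^1*193^1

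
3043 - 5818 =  - 2775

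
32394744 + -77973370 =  - 45578626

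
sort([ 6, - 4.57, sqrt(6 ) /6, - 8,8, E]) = [ - 8,-4.57, sqrt( 6)/6,E , 6,  8] 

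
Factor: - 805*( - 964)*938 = 2^3*5^1 * 7^2*23^1*67^1*241^1 = 727906760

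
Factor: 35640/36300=2^1*3^3*5^( - 1)* 11^( - 1 )  =  54/55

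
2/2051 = 2/2051 = 0.00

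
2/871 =2/871 = 0.00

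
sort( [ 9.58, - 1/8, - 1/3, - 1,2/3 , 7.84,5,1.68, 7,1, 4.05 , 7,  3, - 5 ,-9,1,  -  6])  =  [  -  9,  -  6, -5,-1,-1/3, - 1/8,2/3, 1, 1 , 1.68,3, 4.05,5,7,7,7.84,9.58]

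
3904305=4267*915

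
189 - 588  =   - 399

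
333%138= 57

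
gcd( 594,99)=99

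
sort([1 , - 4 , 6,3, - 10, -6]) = [ - 10, - 6, - 4, 1 , 3, 6] 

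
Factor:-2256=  - 2^4*3^1*47^1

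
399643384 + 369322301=768965685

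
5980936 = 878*6812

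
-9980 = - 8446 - 1534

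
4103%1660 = 783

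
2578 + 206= 2784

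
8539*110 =939290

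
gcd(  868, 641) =1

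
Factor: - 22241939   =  - 22241939^1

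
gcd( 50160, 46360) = 760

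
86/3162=43/1581 = 0.03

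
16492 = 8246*2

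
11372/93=122 + 26/93 = 122.28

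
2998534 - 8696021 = - 5697487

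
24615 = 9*2735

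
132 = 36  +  96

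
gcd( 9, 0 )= 9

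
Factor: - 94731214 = -2^1* 431^1* 109897^1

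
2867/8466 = 2867/8466= 0.34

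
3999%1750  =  499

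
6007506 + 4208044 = 10215550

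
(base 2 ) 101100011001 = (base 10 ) 2841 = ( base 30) 34l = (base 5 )42331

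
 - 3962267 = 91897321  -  95859588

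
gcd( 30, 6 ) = 6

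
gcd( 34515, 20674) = 1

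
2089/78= 26 + 61/78 = 26.78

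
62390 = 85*734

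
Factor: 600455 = 5^1*120091^1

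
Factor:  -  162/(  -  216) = 2^( - 2 )*3^1 = 3/4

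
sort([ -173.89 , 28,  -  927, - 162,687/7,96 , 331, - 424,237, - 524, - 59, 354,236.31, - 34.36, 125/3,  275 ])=[-927,  -  524, - 424,-173.89 ,  -  162, - 59 , - 34.36,  28, 125/3,96,687/7,236.31 , 237, 275,331, 354]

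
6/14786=3/7393 =0.00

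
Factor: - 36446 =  - 2^1 * 18223^1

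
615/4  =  615/4 = 153.75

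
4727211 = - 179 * ( - 26409 ) 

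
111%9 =3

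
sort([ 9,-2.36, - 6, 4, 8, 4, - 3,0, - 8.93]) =[ - 8.93, - 6,-3, - 2.36,0,  4, 4,8,9 ]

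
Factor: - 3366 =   -  2^1*3^2 * 11^1  *  17^1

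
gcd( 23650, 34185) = 215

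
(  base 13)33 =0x2A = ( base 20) 22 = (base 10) 42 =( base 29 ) 1d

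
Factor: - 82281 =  - 3^1 *27427^1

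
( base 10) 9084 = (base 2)10001101111100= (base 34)7T6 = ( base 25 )ED9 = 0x237c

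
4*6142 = 24568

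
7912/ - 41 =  - 7912/41  =  -  192.98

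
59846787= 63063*949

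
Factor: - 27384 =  - 2^3*3^1 *7^1  *  163^1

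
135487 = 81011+54476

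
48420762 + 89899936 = 138320698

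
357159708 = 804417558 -447257850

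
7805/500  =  15 + 61/100 = 15.61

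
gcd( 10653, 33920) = 53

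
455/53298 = 65/7614 =0.01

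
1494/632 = 747/316 = 2.36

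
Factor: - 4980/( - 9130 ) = 2^1*3^1*11^( - 1) = 6/11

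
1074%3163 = 1074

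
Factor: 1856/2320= 2^2*5^(  -  1)  =  4/5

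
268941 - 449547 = - 180606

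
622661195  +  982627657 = 1605288852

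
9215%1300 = 115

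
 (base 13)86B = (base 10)1441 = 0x5a1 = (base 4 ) 112201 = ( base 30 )1I1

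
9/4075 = 9/4075 = 0.00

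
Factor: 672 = 2^5*3^1 * 7^1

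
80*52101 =4168080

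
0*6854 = 0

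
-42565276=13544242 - 56109518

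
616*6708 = 4132128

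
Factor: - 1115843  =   - 1115843^1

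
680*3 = 2040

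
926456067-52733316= 873722751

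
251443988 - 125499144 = 125944844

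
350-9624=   -9274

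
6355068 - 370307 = 5984761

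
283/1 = 283 = 283.00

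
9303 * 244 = 2269932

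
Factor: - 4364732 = -2^2*29^1*191^1*197^1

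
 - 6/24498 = - 1/4083 = -0.00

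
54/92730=9/15455 = 0.00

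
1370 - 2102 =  - 732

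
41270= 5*8254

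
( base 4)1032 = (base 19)42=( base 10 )78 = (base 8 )116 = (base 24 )36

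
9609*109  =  1047381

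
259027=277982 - 18955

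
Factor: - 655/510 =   -  131/102 = - 2^( -1)*3^( - 1 )*17^ ( - 1) * 131^1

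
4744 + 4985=9729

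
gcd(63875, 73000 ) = 9125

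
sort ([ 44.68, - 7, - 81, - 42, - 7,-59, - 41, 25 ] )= [ - 81, - 59,  -  42  , - 41, - 7, - 7,25,44.68] 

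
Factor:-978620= -2^2*5^1*167^1*293^1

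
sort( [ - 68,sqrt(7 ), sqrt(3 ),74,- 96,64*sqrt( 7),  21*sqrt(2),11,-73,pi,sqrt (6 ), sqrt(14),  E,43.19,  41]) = [-96, -73,- 68 , sqrt( 3),sqrt(6 ),sqrt(7 ),  E, pi,  sqrt( 14),11, 21*sqrt( 2 ),41 , 43.19,74,64 * sqrt ( 7)]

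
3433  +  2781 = 6214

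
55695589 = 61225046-5529457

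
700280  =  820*854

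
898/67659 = 898/67659 = 0.01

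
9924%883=211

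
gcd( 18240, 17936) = 304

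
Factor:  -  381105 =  - 3^4*5^1*941^1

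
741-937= - 196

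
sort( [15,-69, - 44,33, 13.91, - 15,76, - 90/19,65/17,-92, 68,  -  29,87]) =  [ - 92, - 69, - 44,  -  29,-15, - 90/19,65/17,13.91, 15,33,  68, 76, 87]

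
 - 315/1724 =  - 1+1409/1724 = -0.18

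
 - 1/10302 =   -  1 + 10301/10302 = -  0.00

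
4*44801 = 179204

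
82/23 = 3 + 13/23 = 3.57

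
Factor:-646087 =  - 13^2*3823^1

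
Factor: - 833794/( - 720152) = 2^(  -  2 ) * 13^1*32069^1*90019^( - 1)  =  416897/360076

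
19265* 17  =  327505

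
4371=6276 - 1905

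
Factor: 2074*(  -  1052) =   -  2^3*17^1*61^1 * 263^1 =- 2181848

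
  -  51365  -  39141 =-90506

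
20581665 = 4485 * 4589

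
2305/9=256 + 1/9 = 256.11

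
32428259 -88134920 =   -  55706661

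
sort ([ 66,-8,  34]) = [ - 8,34 , 66 ]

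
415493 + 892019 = 1307512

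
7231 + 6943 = 14174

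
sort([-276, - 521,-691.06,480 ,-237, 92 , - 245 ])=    [ - 691.06,  -  521, - 276, - 245,  -  237, 92,480 ]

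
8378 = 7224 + 1154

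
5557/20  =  5557/20 = 277.85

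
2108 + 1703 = 3811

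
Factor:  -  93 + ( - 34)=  - 127^1= - 127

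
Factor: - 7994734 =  - 2^1*11^1*363397^1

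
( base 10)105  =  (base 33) 36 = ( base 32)39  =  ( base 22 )4H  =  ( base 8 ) 151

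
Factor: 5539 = 29^1*191^1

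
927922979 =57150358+870772621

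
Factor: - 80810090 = - 2^1*5^1 * 8081009^1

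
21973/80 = 274 + 53/80 =274.66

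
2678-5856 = -3178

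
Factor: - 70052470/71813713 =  - 2^1 * 5^1*37^1 * 59^1 * 229^(-1)*3209^1*313597^( - 1 ) 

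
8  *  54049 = 432392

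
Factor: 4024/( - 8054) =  - 2012/4027 = - 2^2*503^1*4027^( - 1 ) 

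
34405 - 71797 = -37392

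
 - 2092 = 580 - 2672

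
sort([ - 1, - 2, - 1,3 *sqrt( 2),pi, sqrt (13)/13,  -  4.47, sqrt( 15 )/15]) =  [ - 4.47, - 2,  -  1 , - 1,sqrt(15 ) /15,sqrt (13 ) /13, pi,  3*sqrt(2)] 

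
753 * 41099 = 30947547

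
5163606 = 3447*1498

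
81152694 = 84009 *966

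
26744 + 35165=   61909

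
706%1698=706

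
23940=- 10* ( - 2394)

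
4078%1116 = 730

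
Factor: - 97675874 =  - 2^1*48837937^1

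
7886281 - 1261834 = 6624447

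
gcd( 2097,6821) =1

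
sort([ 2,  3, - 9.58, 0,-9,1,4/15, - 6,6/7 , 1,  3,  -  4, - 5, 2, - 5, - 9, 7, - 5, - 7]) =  [ - 9.58, - 9, - 9, - 7,  -  6, - 5, - 5, - 5, - 4, 0,4/15 , 6/7 , 1 , 1, 2, 2,3, 3, 7 ]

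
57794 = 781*74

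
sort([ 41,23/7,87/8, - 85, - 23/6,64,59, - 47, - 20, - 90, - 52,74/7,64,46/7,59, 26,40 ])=[ - 90 ,-85 , - 52,-47, -20, - 23/6, 23/7,46/7, 74/7 , 87/8, 26,40,  41, 59,59,64,64]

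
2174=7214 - 5040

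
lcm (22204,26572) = 1620892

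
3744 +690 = 4434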